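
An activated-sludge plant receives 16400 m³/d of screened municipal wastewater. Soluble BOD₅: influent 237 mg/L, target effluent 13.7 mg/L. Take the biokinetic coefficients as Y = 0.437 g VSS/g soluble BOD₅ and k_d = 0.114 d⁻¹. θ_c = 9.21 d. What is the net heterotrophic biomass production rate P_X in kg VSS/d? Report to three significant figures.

P_X ≈ 781 kg VSS/d

Correct the yield for decay: Y_obs = Y/(1 + k_d θ_c) = 0.437 / (1 + 0.114 × 9.21) = 0.437 / 2.050 = 0.2132.
Substrate removed = Q·(S₀ − S) = 16400 m³/d × (237 − 13.7) g/m³ = 3.66×10^6 g/d = 3662 kg/d.
Biomass produced: P_X = Y_obs·Q·ΔS = 0.2132 × 3662 ≈ 780.7 kg VSS/d.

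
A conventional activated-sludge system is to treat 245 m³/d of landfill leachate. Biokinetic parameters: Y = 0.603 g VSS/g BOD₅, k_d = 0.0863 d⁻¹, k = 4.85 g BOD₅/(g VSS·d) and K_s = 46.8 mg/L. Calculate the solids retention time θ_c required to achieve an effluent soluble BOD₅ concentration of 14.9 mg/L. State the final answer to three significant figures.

θ_c ≈ 1.61 d

From 1/θ_c = Y·k·S/(K_s + S) − k_d: Y·k·S/(K_s+S) = 0.603 × 4.85 × 14.9 / (46.8 + 14.9) = 0.7063 d⁻¹.
1/θ_c = 0.7063 − 0.0863 = 0.6200 d⁻¹, so θ_c = 1.613 d.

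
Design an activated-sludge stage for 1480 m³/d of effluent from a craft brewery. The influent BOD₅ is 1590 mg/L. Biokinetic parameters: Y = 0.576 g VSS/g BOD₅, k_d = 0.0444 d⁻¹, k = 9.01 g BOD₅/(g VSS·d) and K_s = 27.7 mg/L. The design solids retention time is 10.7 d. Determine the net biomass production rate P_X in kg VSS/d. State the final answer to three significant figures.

P_X ≈ 918 kg VSS/d

For a completely mixed reactor with recycle the Lawrence–McCarty relation gives S = K_s·(1 + k_d·θ_c) / [θ_c·(Y·k − k_d) − 1] = 27.7 × (1 + 0.0444 × 10.7) / [10.7 × (0.576 × 9.01 − 0.0444) − 1] = 40.86 / 54.06 = 0.7559 mg/L.
Y_obs = Y / (1 + k_d θ_c) = 0.576 / (1 + 0.0444 × 10.7) = 0.576 / 1.475 = 0.3905.
ΔS = 1590 − 0.756 = 1589 mg/L, so the substrate removal rate is 1480 × 1589/1000 = 2352 kg BOD₅/d.
So the net sludge growth is P_X = 0.3905 × 2352 = 918.5 kg VSS/d.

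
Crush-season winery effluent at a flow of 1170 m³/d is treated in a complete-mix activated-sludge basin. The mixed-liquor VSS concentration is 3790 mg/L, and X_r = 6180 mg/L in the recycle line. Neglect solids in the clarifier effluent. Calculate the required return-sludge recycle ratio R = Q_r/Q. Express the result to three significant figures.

R ≈ 1.59

R = Q_r/Q = X/(X_r − X) = 3790 / (6180 − 3790) = 1.586.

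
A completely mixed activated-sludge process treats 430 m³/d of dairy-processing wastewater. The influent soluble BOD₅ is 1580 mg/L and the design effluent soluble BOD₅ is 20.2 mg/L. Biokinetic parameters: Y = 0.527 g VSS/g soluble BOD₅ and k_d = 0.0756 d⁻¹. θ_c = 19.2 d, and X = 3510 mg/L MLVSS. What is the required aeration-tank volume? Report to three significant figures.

V ≈ 789 m³

From the SRT design equation V = Y Q (S₀−S) θ_c / [X (1 + k_d θ_c)] = 0.527 × 430 × (1580 − 20.2) × 19.2 / [3510 × (1 + 0.0756 × 19.2)] = 6.79×10^6 / 8605 = 788.7 m³.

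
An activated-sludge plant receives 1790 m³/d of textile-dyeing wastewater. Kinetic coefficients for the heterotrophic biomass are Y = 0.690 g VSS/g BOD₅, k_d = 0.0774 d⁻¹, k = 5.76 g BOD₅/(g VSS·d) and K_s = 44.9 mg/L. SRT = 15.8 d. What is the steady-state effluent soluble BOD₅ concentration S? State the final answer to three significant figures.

S ≈ 1.65 mg/L

From the Monod/SRT balance for a CMAS, S = K_s·(1+k_d θ_c)/[θ_c·(Y k − k_d) − 1] = 44.9 × (1 + 0.0774 × 15.8) / [15.8 × (0.690 × 5.76 − 0.0774) − 1] = 99.81 / 60.57 = 1.648 mg/L.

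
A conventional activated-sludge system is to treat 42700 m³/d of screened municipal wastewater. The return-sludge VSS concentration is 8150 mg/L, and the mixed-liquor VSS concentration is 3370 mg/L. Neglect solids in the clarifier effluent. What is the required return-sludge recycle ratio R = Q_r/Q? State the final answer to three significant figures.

R ≈ 0.705

Solids balance on the clarifier gives (1+R)X = R·X_r, so R = X/(X_r − X) = 3370 / (8150 − 3370) = 0.7050.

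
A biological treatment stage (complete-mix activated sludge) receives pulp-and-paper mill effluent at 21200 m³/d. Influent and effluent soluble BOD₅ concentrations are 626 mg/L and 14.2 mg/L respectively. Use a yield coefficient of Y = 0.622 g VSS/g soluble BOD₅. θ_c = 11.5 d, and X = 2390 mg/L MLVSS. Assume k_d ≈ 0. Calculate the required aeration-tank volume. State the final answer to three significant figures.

V ≈ 38800 m³

Biomass mass balance (decay neglected): V·X = Y·Q·(S₀ − S)·θ_c, so V = 0.622 × 21200 × (626 − 14.2) × 11.5 / 2390 = 38818 m³.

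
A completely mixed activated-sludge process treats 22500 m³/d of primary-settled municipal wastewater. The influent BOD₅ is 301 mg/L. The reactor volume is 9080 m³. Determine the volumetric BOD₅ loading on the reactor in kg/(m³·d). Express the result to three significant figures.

L_v ≈ 0.746 kg BOD₅/(m³·d)

Applied BOD₅ load per unit volume = Q·S₀/V = (22500 × 301/1000)/9080 = 0.7459 kg BOD₅·m⁻³·d⁻¹.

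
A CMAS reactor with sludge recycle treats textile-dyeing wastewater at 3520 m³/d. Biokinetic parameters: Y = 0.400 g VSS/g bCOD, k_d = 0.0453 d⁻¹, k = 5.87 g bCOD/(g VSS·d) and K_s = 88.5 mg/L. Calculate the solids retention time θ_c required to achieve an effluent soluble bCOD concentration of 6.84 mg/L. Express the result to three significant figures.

Specific growth rate at S = 6.84 mg/L: μ = YkS/(K_s+S) = 0.400·5.87·6.84/(88.5+6.84) = 0.1685 d⁻¹.
θ_c = 1/(μ − k_d) = 1/(0.1685 − 0.0453) = 1/0.1232 = 8.120 d.

θ_c ≈ 8.12 d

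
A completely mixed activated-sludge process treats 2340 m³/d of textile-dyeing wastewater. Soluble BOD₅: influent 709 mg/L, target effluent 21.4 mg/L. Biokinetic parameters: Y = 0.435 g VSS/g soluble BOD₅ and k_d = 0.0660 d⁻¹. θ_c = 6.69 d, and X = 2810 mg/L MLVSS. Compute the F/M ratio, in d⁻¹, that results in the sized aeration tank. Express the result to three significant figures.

Steady-state biomass mass balance: V·X·(1 + k_d·θ_c) = Y·Q·(S₀ − S)·θ_c, so V = 0.435 × 2340 × (709 − 21.4) × 6.69 / [2810 × (1 + 0.0660 × 6.69)] = 4.68×10^6 / 4051 = 1156 m³.
F/M = applied load / biomass = Q·S₀/(V·X) = 2340 × 709 / (1156 × 2810) = 0.5108 d⁻¹.

F/M ≈ 0.511 d⁻¹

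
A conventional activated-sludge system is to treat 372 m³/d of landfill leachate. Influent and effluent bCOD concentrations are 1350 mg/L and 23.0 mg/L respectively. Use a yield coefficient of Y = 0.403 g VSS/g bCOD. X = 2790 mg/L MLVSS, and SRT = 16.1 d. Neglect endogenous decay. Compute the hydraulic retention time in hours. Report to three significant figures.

Biomass mass balance (decay neglected): V·X = Y·Q·(S₀ − S)·θ_c, so V = 0.403 × 372 × (1350 − 23.0) × 16.1 / 2790 = 1148 m³.
HRT = V/Q = 1148 m³ / 372 m³·d⁻¹ = 3.086 d × 24 = 74.06 h.

τ ≈ 74.1 h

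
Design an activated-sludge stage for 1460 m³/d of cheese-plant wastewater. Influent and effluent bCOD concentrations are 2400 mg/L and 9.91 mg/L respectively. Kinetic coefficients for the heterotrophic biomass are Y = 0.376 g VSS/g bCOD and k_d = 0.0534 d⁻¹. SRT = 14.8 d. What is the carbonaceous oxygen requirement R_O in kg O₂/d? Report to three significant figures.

R_O ≈ 2450 kg O₂/d

Y_obs = Y / (1 + k_d θ_c) = 0.376 / (1 + 0.0534 × 14.8) = 0.376 / 1.790 = 0.2100.
Substrate removed = Q·(S₀ − S) = 1460 m³/d × (2400 − 9.91) g/m³ = 3.49×10^6 g/d = 3490 kg/d.
Net sludge production P_X = 0.2100 × 3490 = 732.9 kg VSS/d.
R_O = Q·(S₀ − S) − 1.42·P_X = 3490 − 1.42 × 732.9 = 2449 kg O₂/d.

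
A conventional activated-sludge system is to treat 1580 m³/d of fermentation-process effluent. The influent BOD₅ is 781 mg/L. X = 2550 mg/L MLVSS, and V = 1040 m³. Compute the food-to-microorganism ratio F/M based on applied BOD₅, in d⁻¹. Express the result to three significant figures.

F/M ≈ 0.465 d⁻¹

F/M = Q·S₀ / (V·X) = 1580 × 781 / (1040 × 2550) = 0.4653 g BOD₅·(g VSS·d)⁻¹.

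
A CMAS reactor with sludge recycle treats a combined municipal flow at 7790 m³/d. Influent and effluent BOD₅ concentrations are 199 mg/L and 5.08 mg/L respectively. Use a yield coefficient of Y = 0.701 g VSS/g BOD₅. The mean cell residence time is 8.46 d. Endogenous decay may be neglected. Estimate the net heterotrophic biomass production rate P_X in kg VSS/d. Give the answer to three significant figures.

P_X ≈ 1060 kg VSS/d

Since k_d ≈ 0, Y_obs = Y = 0.701 g VSS/g BOD₅.
Substrate removed = Q·(S₀ − S) = 7790 m³/d × (199 − 5.08) g/m³ = 1.51×10^6 g/d = 1511 kg/d.
Net biomass production P_X = Y_obs × Q·(S₀ − S) = 0.7010 × 1511 = 1059 kg VSS/d.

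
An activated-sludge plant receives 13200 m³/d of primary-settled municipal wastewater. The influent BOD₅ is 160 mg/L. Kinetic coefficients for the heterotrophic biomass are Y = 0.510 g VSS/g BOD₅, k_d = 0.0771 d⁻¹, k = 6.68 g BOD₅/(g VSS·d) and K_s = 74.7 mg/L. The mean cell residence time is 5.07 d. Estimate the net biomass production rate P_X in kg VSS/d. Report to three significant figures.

P_X ≈ 743 kg VSS/d

Effluent substrate depends only on kinetics and SRT: S = K_s(1 + k_d θ_c) / [θ_c(Yk − k_d) − 1] = 74.7 × (1 + 0.0771 × 5.07) / [5.07 × (0.510 × 6.68 − 0.0771) − 1] = 103.9 / 15.88 = 6.542 mg/L.
Correct the yield for decay: Y_obs = Y/(1 + k_d θ_c) = 0.510 / (1 + 0.0771 × 5.07) = 0.510 / 1.391 = 0.3667.
Mass of BOD₅ removed per day: Q(S₀ − S) = 13200 × 153.5 g/m³ = 2026 kg/d.
So the net sludge growth is P_X = 0.3667 × 2026 = 742.8 kg VSS/d.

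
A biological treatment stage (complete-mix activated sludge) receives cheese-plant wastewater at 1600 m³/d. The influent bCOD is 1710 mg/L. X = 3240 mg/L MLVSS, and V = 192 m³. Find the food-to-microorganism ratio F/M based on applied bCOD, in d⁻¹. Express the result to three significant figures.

F/M = Q·S₀ / (V·X) = 1600 × 1710 / (192.0 × 3240) = 4.398 g bCOD·(g VSS·d)⁻¹.

F/M ≈ 4.40 d⁻¹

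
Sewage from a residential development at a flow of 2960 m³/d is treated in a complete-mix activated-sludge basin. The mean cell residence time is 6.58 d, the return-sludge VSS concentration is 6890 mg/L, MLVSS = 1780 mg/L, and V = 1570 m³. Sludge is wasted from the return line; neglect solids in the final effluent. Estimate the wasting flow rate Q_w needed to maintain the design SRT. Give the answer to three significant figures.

θ_c = V·X/(Q_w·X_r) when wasting from the recycle, so Q_w = V·X/(θ_c·X_r) = 1570 × 1780 / (6.58 × 6890) = 61.64 m³/d.

Q_w ≈ 61.6 m³/d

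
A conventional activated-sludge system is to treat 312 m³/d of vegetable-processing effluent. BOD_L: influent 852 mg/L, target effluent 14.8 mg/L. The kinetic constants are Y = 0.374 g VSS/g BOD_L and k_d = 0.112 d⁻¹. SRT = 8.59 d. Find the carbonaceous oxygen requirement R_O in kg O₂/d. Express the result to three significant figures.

Y_obs = Y / (1 + k_d θ_c) = 0.374 / (1 + 0.112 × 8.59) = 0.374 / 1.962 = 0.1906.
ΔS = 852 − 14.8 = 837.2 mg/L, so the substrate removal rate is 312 × 837.2/1000 = 261.2 kg BOD_L/d.
Net sludge production P_X = 0.1906 × 261.2 = 49.79 kg VSS/d.
R_O = Q·(S₀ − S) − 1.42·P_X = 261.2 − 1.42 × 49.79 = 190.5 kg O₂/d.

R_O ≈ 191 kg O₂/d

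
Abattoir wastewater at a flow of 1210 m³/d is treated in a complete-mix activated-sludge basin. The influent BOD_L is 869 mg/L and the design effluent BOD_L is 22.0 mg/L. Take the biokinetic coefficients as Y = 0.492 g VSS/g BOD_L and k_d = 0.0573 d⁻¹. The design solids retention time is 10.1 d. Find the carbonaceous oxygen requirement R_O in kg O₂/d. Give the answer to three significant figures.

Y_obs = Y / (1 + k_d θ_c) = 0.492 / (1 + 0.0573 × 10.1) = 0.492 / 1.579 = 0.3116.
Mass of BOD_L removed per day: Q(S₀ − S) = 1210 × 847.0 g/m³ = 1025 kg/d.
Net sludge production P_X = 0.3116 × 1025 = 319.4 kg VSS/d.
R_O = Q·ΔS − 1.42 P_X = 1025 − 453.5 = 571.3 kg O₂/d.

R_O ≈ 571 kg O₂/d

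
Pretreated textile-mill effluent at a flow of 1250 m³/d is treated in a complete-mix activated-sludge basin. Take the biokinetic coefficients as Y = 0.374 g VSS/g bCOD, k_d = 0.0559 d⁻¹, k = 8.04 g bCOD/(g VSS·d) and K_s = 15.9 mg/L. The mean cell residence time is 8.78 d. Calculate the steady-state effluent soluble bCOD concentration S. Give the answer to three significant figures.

For a completely mixed reactor with recycle the Lawrence–McCarty relation gives S = K_s·(1 + k_d·θ_c) / [θ_c·(Y·k − k_d) − 1] = 15.9 × (1 + 0.0559 × 8.78) / [8.78 × (0.374 × 8.04 − 0.0559) − 1] = 23.70 / 24.91 = 0.9516 mg/L.

S ≈ 0.952 mg/L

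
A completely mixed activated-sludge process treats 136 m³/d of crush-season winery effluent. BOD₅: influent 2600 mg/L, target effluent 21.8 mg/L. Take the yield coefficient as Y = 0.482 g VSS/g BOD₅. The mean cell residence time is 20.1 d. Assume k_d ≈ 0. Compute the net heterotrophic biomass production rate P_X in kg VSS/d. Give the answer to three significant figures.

P_X ≈ 169 kg VSS/d

Since k_d ≈ 0, Y_obs = Y = 0.482 g VSS/g BOD₅.
ΔS = 2600 − 21.8 = 2578 mg/L, so the substrate removal rate is 136 × 2578/1000 = 350.6 kg BOD₅/d.
P_X = Y_obs · Q(S₀ − S) = 0.4820 × 350.6 = 169.0 kg VSS/d.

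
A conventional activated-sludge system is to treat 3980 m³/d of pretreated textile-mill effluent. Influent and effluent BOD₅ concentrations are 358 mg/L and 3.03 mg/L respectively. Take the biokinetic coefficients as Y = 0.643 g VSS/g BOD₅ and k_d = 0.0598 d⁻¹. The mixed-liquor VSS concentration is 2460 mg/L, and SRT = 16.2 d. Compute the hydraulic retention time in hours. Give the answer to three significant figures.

τ ≈ 18.3 h

Rearranging the biomass balance for a CMAS with decay, V = Y·Q·ΔS·θ_c / [X·(1+k_d θ_c)] = 0.643 × 3980 × (358 − 3.03) × 16.2 / [2460 × (1 + 0.0598 × 16.2)] = 1.47×10^7 / 4843 = 3039 m³.
Hydraulic retention time τ = V/Q = 3039 / 3980 = 0.7635 d = 18.32 h.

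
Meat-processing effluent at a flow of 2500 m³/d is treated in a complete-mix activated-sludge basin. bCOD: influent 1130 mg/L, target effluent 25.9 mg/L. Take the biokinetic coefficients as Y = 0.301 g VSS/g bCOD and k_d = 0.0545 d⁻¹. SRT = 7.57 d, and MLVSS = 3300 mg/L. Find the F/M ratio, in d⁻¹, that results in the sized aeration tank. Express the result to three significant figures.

F/M ≈ 0.634 d⁻¹

Steady-state biomass mass balance: V·X·(1 + k_d·θ_c) = Y·Q·(S₀ − S)·θ_c, so V = 0.301 × 2500 × (1130 − 25.9) × 7.57 / [3300 × (1 + 0.0545 × 7.57)] = 6.29×10^6 / 4661 = 1349 m³.
F/M = applied load / biomass = Q·S₀/(V·X) = 2500 × 1130 / (1349 × 3300) = 0.6345 d⁻¹.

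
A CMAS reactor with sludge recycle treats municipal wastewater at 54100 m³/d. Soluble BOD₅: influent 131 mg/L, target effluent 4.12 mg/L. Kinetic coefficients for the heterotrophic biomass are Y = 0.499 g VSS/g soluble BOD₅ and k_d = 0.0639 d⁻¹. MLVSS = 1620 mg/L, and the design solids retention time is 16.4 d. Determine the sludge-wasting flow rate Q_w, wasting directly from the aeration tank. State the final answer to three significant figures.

Q_w ≈ 1030 m³/d

From the SRT design equation V = Y Q (S₀−S) θ_c / [X (1 + k_d θ_c)] = 0.499 × 54100 × (131 − 4.12) × 16.4 / [1620 × (1 + 0.0639 × 16.4)] = 5.62×10^7 / 3318 = 16932 m³.
Wasting from the aeration tank: Q_w = V / θ_c = 16932 / 16.4 = 1032 m³/d.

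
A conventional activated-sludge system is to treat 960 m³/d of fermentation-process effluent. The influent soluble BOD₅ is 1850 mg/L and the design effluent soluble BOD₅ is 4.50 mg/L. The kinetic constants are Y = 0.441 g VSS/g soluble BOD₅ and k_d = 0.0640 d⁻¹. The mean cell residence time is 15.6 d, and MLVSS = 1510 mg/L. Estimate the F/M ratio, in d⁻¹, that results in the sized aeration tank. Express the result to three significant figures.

From the SRT design equation V = Y Q (S₀−S) θ_c / [X (1 + k_d θ_c)] = 0.441 × 960 × (1850 − 4.50) × 15.6 / [1510 × (1 + 0.0640 × 15.6)] = 1.22×10^7 / 3018 = 4039 m³.
F/M = applied load / biomass = Q·S₀/(V·X) = 960 × 1850 / (4039 × 1510) = 0.2912 d⁻¹.

F/M ≈ 0.291 d⁻¹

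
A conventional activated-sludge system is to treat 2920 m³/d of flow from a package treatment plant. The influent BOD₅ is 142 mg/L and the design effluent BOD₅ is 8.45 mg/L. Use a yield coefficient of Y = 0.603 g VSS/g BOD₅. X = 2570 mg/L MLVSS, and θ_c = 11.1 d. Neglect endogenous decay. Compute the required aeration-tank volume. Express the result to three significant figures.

V ≈ 1020 m³

Biomass mass balance (decay neglected): V·X = Y·Q·(S₀ − S)·θ_c, so V = 0.603 × 2920 × (142 − 8.45) × 11.1 / 2570 = 1016 m³.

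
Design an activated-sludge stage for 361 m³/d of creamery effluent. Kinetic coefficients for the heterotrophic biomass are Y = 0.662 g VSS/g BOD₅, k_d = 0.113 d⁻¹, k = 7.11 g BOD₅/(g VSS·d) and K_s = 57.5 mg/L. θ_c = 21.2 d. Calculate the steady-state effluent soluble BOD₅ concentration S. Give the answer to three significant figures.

Effluent substrate depends only on kinetics and SRT: S = K_s(1 + k_d θ_c) / [θ_c(Yk − k_d) − 1] = 57.5 × (1 + 0.113 × 21.2) / [21.2 × (0.662 × 7.11 − 0.113) − 1] = 195.2 / 96.39 = 2.026 mg/L.

S ≈ 2.03 mg/L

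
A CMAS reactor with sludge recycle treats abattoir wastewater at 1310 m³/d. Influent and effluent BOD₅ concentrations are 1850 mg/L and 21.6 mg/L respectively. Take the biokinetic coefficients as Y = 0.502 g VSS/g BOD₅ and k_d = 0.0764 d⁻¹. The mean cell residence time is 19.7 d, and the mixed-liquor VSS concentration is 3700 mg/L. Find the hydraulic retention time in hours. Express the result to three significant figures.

Rearranging the biomass balance for a CMAS with decay, V = Y·Q·ΔS·θ_c / [X·(1+k_d θ_c)] = 0.502 × 1310 × (1850 − 21.6) × 19.7 / [3700 × (1 + 0.0764 × 19.7)] = 2.37×10^7 / 9269 = 2556 m³.
τ = V/Q = 2556/1310 = 1.951 d, or 46.82 h.

τ ≈ 46.8 h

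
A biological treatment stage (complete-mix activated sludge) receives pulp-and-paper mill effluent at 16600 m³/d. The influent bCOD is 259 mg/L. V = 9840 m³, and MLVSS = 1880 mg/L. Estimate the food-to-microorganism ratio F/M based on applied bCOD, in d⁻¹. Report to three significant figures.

Food-to-microorganism ratio F/M = Q S₀ / (V X) = 16600 × 259 / (9840 × 1880) = 0.2324 d⁻¹.

F/M ≈ 0.232 d⁻¹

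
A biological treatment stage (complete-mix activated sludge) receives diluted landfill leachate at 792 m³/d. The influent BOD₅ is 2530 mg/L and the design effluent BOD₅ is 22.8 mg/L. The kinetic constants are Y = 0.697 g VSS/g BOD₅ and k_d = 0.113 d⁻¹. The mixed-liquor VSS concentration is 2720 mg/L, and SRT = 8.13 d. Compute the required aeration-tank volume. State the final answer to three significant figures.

V ≈ 2160 m³

From the SRT design equation V = Y Q (S₀−S) θ_c / [X (1 + k_d θ_c)] = 0.697 × 792 × (2530 − 22.8) × 8.13 / [2720 × (1 + 0.113 × 8.13)] = 1.13×10^7 / 5219 = 2156 m³.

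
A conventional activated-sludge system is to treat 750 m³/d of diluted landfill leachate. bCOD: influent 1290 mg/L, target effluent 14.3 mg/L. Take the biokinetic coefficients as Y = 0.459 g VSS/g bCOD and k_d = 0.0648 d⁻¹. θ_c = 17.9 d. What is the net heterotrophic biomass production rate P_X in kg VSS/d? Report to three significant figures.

P_X ≈ 203 kg VSS/d

Observed yield with endogenous decay: Y_obs = Y / (1 + k_d·θ_c) = 0.459 / (1 + 0.0648 × 17.9) = 0.459 / 2.160 = 0.2125 g VSS/g bCOD.
Mass of bCOD removed per day: Q(S₀ − S) = 750 × 1276 g/m³ = 956.8 kg/d.
So the net sludge growth is P_X = 0.2125 × 956.8 = 203.3 kg VSS/d.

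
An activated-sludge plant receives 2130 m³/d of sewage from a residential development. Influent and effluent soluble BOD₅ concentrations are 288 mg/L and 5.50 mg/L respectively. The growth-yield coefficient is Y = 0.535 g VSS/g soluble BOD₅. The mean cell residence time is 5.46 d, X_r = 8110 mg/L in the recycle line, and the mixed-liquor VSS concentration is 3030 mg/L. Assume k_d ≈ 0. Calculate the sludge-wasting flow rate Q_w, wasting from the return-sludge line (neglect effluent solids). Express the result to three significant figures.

V·X = Y·Q·ΔS·θ_c gives V = 0.535 × 2130 × (288 − 5.50) × 5.46 / 3030 = 580.1 m³.
θ_c = V·X/(Q_w·X_r) when wasting from the recycle, so Q_w = V·X/(θ_c·X_r) = 580.1 × 3030 / (5.46 × 8110) = 39.69 m³/d.

Q_w ≈ 39.7 m³/d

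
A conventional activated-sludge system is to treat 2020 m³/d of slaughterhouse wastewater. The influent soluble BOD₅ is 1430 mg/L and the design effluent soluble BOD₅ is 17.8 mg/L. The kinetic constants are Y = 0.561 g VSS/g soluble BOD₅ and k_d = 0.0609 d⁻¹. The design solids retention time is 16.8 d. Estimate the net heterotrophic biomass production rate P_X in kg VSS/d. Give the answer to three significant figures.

P_X ≈ 791 kg VSS/d

Correct the yield for decay: Y_obs = Y/(1 + k_d θ_c) = 0.561 / (1 + 0.0609 × 16.8) = 0.561 / 2.023 = 0.2773.
Mass of soluble BOD₅ removed per day: Q(S₀ − S) = 2020 × 1412 g/m³ = 2853 kg/d.
P_X = Y_obs · Q(S₀ − S) = 0.2773 × 2853 = 791.0 kg VSS/d.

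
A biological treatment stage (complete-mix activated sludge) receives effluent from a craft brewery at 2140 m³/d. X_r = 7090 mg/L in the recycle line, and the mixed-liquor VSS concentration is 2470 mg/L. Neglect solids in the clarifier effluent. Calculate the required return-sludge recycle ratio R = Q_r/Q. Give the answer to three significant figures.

Mass balance around the secondary clarifier (neglecting effluent solids): R = X / (X_r − X) = 2470 / (7090 − 2470) = 0.5346.

R ≈ 0.535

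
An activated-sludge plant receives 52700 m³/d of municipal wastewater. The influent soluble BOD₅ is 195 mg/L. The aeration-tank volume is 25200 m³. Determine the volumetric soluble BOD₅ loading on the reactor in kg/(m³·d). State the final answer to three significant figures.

Applied soluble BOD₅ load per unit volume = Q·S₀/V = (52700 × 195/1000)/25200 = 0.4078 kg soluble BOD₅·m⁻³·d⁻¹.

L_v ≈ 0.408 kg soluble BOD₅/(m³·d)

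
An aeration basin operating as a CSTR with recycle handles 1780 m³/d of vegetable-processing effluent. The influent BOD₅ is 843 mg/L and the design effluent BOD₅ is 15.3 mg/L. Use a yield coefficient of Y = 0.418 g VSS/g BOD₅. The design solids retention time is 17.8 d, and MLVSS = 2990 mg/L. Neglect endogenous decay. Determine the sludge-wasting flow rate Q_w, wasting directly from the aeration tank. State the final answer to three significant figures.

V·X = Y·Q·ΔS·θ_c gives V = 0.418 × 1780 × (843 − 15.3) × 17.8 / 2990 = 3666 m³.
With mixed-liquor wasting, θ_c = V/Q_w, so Q_w = V/θ_c = 3666/17.8 = 206.0 m³/d.

Q_w ≈ 206 m³/d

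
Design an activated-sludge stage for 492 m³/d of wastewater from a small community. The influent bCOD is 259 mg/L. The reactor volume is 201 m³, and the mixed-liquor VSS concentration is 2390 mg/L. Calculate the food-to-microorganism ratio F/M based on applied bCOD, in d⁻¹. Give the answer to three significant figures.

F/M = applied load / biomass = Q·S₀/(V·X) = 492 × 259 / (201.0 × 2390) = 0.2653 d⁻¹.

F/M ≈ 0.265 d⁻¹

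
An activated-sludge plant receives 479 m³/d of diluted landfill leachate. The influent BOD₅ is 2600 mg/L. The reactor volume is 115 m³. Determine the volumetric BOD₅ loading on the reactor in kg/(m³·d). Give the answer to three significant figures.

L_v ≈ 10.8 kg BOD₅/(m³·d)

Applied BOD₅ load per unit volume = Q·S₀/V = (479 × 2600/1000)/115.0 = 10.83 kg BOD₅·m⁻³·d⁻¹.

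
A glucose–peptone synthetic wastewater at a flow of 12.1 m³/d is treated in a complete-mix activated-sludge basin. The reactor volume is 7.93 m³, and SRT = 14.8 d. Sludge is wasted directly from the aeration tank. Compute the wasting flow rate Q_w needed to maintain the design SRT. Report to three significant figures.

Q_w ≈ 0.536 m³/d

Wasting from the aeration tank: Q_w = V / θ_c = 7.930 / 14.8 = 0.5358 m³/d.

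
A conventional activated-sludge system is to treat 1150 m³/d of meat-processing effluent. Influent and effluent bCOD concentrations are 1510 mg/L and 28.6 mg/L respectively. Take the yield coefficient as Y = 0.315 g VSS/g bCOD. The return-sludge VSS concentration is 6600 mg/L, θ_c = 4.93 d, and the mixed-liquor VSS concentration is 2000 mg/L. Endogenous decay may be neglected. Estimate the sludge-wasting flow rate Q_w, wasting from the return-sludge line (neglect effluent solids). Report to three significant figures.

V·X = Y·Q·ΔS·θ_c gives V = 0.315 × 1150 × (1510 − 28.6) × 4.93 / 2000 = 1323 m³.
θ_c = V·X/(Q_w·X_r) when wasting from the recycle, so Q_w = V·X/(θ_c·X_r) = 1323 × 2000 / (4.93 × 6600) = 81.31 m³/d.

Q_w ≈ 81.3 m³/d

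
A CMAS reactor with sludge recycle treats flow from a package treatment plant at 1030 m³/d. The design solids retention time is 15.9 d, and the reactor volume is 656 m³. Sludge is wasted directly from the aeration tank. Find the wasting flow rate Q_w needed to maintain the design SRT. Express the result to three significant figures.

With mixed-liquor wasting, θ_c = V/Q_w, so Q_w = V/θ_c = 656.0/15.9 = 41.26 m³/d.

Q_w ≈ 41.3 m³/d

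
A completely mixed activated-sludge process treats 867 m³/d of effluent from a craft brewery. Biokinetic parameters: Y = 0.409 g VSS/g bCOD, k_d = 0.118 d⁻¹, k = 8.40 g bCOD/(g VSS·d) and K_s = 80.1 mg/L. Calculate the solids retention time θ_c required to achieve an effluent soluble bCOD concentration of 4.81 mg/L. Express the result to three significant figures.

From 1/θ_c = Y·k·S/(K_s + S) − k_d: Y·k·S/(K_s+S) = 0.409 × 8.40 × 4.81 / (80.1 + 4.81) = 0.1946 d⁻¹.
Then 1/θ_c = μ − k_d = 0.1946 − 0.118 = 0.07662 d⁻¹, giving θ_c = 13.05 d.

θ_c ≈ 13.1 d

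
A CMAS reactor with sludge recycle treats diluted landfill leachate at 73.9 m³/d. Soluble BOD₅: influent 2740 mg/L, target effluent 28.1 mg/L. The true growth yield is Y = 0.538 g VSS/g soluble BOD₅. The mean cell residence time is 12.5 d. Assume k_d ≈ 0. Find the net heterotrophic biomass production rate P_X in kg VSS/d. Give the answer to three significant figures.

P_X ≈ 108 kg VSS/d

With endogenous decay neglected, the observed yield equals the true yield: Y_obs = Y = 0.538 g VSS/g soluble BOD₅.
Substrate removed = Q·(S₀ − S) = 73.9 m³/d × (2740 − 28.1) g/m³ = 2×10^5 g/d = 200.4 kg/d.
Net biomass production P_X = Y_obs × Q·(S₀ − S) = 0.5380 × 200.4 = 107.8 kg VSS/d.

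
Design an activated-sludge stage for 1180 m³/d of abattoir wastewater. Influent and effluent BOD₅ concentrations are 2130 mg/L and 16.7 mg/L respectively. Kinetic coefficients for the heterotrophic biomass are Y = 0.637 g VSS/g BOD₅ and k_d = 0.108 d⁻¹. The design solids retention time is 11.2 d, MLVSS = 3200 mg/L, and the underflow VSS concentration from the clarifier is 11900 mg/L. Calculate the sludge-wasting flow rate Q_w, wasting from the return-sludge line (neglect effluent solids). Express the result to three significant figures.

Rearranging the biomass balance for a CMAS with decay, V = Y·Q·ΔS·θ_c / [X·(1+k_d θ_c)] = 0.637 × 1180 × (2130 − 16.7) × 11.2 / [3200 × (1 + 0.108 × 11.2)] = 1.78×10^7 / 7071 = 2516 m³.
Q_w = (V·X)/(θ_c X_r) = 2516 × 3200 / (11.2 × 11900) = 60.41 m³/d.

Q_w ≈ 60.4 m³/d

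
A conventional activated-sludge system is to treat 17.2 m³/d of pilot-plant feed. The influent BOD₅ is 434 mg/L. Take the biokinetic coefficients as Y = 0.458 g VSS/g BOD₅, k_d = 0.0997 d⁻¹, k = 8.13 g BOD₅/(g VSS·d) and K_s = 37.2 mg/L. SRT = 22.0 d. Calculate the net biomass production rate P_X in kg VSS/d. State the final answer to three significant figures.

From the Monod/SRT balance for a CMAS, S = K_s·(1+k_d θ_c)/[θ_c·(Y k − k_d) − 1] = 37.2 × (1 + 0.0997 × 22.0) / [22.0 × (0.458 × 8.13 − 0.0997) − 1] = 118.8 / 78.72 = 1.509 mg/L.
Y_obs = Y / (1 + k_d θ_c) = 0.458 / (1 + 0.0997 × 22.0) = 0.458 / 3.193 = 0.1434.
ΔS = 434 − 1.51 = 432.5 mg/L, so the substrate removal rate is 17.2 × 432.5/1000 = 7.439 kg BOD₅/d.
Net biomass production P_X = Y_obs × Q·(S₀ − S) = 0.1434 × 7.439 = 1.067 kg VSS/d.

P_X ≈ 1.07 kg VSS/d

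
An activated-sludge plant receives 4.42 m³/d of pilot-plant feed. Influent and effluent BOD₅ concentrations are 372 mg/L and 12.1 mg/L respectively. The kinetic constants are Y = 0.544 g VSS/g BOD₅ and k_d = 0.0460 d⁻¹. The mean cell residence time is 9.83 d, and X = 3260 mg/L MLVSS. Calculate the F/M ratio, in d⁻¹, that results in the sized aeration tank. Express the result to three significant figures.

F/M ≈ 0.281 d⁻¹

Steady-state biomass mass balance: V·X·(1 + k_d·θ_c) = Y·Q·(S₀ − S)·θ_c, so V = 0.544 × 4.42 × (372 − 12.1) × 9.83 / [3260 × (1 + 0.0460 × 9.83)] = 8.51×10^3 / 4734 = 1.797 m³.
F/M = applied load / biomass = Q·S₀/(V·X) = 4.42 × 372 / (1.797 × 3260) = 0.2807 d⁻¹.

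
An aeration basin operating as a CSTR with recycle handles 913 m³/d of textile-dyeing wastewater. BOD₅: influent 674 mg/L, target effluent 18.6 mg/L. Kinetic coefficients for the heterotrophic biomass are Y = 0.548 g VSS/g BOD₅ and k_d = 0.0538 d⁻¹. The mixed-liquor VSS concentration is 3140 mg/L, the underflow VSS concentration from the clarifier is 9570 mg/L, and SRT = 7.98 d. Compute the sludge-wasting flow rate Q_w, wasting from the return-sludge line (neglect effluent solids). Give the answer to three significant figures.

Q_w ≈ 24.0 m³/d

From the SRT design equation V = Y Q (S₀−S) θ_c / [X (1 + k_d θ_c)] = 0.548 × 913 × (674 − 18.6) × 7.98 / [3140 × (1 + 0.0538 × 7.98)] = 2.62×10^6 / 4488 = 583.0 m³.
Wasting from the return line (neglecting effluent solids): Q_w = V·X / (θ_c·X_r) = 583.0 × 3140 / (7.98 × 9570) = 23.97 m³/d.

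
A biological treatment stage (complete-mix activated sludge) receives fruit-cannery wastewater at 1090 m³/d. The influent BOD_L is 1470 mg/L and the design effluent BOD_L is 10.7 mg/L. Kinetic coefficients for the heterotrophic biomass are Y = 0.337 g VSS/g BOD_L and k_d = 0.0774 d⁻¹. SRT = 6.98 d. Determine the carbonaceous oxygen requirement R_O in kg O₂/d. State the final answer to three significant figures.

Observed yield with endogenous decay: Y_obs = Y / (1 + k_d·θ_c) = 0.337 / (1 + 0.0774 × 6.98) = 0.337 / 1.540 = 0.2188 g VSS/g BOD_L.
Mass of BOD_L removed per day: Q(S₀ − S) = 1090 × 1459 g/m³ = 1591 kg/d.
Net sludge production P_X = 0.2188 × 1591 = 348.0 kg VSS/d.
R_O = Q·(S₀ − S) − 1.42·P_X = 1591 − 1.42 × 348.0 = 1096 kg O₂/d.

R_O ≈ 1100 kg O₂/d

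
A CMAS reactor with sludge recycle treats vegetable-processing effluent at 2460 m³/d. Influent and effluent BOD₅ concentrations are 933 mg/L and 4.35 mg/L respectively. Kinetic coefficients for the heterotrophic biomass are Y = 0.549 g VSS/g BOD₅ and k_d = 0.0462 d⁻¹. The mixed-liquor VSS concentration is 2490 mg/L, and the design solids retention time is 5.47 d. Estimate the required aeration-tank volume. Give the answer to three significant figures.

V ≈ 2200 m³

From the SRT design equation V = Y Q (S₀−S) θ_c / [X (1 + k_d θ_c)] = 0.549 × 2460 × (933 − 4.35) × 5.47 / [2490 × (1 + 0.0462 × 5.47)] = 6.86×10^6 / 3119 = 2199 m³.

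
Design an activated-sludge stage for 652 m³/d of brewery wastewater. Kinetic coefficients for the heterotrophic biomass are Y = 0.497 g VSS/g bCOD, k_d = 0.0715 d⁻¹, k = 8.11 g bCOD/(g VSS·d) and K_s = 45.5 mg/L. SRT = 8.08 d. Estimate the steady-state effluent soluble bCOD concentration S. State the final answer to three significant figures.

S ≈ 2.32 mg/L

From the Monod/SRT balance for a CMAS, S = K_s·(1+k_d θ_c)/[θ_c·(Y k − k_d) − 1] = 45.5 × (1 + 0.0715 × 8.08) / [8.08 × (0.497 × 8.11 − 0.0715) − 1] = 71.79 / 30.99 = 2.316 mg/L.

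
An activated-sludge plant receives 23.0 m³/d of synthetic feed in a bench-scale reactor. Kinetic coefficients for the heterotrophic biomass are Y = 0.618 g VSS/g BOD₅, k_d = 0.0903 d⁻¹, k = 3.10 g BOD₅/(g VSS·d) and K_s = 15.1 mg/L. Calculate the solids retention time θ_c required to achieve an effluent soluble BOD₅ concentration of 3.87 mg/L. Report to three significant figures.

At the target effluent, Y k S/(K_s+S) = 0.618×3.10×3.87/18.97 = 0.3908 d⁻¹.
θ_c = 1/(μ − k_d) = 1/(0.3908 − 0.0903) = 1/0.3005 = 3.327 d.

θ_c ≈ 3.33 d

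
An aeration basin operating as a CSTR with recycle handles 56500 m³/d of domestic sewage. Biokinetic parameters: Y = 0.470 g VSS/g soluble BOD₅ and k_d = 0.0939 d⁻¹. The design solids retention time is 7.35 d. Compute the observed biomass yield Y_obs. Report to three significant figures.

Correct the yield for decay: Y_obs = Y/(1 + k_d θ_c) = 0.470 / (1 + 0.0939 × 7.35) = 0.470 / 1.690 = 0.2781.

Y_obs ≈ 0.278 g VSS/g soluble BOD₅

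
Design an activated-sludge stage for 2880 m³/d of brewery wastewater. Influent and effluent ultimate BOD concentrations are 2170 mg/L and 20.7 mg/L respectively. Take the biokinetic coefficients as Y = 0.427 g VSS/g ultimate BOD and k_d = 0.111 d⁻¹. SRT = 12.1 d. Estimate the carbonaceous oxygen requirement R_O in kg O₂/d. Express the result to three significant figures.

Observed yield with endogenous decay: Y_obs = Y / (1 + k_d·θ_c) = 0.427 / (1 + 0.111 × 12.1) = 0.427 / 2.343 = 0.1822 g VSS/g ultimate BOD.
Mass of ultimate BOD removed per day: Q(S₀ − S) = 2880 × 2149 g/m³ = 6190 kg/d.
P_X = Y_obs·Q·(S₀ − S) = 0.1822 × 6190 = 1128 kg VSS/d.
R_O = Q·ΔS − 1.42 P_X = 6190 − 1602 = 4588 kg O₂/d.

R_O ≈ 4590 kg O₂/d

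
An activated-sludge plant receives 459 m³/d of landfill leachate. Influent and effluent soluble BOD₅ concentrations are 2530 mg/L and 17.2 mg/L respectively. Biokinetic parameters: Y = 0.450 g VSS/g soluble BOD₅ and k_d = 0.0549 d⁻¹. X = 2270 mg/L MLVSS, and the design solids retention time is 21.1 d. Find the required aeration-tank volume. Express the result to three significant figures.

From the SRT design equation V = Y Q (S₀−S) θ_c / [X (1 + k_d θ_c)] = 0.450 × 459 × (2530 − 17.2) × 21.1 / [2270 × (1 + 0.0549 × 21.1)] = 1.1×10^7 / 4900 = 2235 m³.

V ≈ 2240 m³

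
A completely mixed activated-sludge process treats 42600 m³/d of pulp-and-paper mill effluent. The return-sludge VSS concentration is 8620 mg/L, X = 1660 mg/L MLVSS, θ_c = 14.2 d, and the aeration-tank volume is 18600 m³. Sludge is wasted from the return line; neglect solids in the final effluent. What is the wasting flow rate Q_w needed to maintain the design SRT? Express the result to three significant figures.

Q_w ≈ 252 m³/d

Q_w = (V·X)/(θ_c X_r) = 18600 × 1660 / (14.2 × 8620) = 252.2 m³/d.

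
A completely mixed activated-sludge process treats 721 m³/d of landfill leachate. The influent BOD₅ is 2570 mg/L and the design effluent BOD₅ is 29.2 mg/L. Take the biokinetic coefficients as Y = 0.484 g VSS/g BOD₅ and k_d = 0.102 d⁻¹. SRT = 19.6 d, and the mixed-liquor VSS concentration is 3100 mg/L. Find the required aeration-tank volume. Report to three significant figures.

Steady-state biomass mass balance: V·X·(1 + k_d·θ_c) = Y·Q·(S₀ − S)·θ_c, so V = 0.484 × 721 × (2570 − 29.2) × 19.6 / [3100 × (1 + 0.102 × 19.6)] = 1.74×10^7 / 9298 = 1869 m³.

V ≈ 1870 m³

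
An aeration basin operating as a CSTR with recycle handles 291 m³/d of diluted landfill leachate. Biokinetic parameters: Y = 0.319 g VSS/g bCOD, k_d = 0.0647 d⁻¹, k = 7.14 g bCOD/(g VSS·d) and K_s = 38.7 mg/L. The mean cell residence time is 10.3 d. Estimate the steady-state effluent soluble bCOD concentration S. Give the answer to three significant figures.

S ≈ 2.96 mg/L

Effluent substrate depends only on kinetics and SRT: S = K_s(1 + k_d θ_c) / [θ_c(Yk − k_d) − 1] = 38.7 × (1 + 0.0647 × 10.3) / [10.3 × (0.319 × 7.14 − 0.0647) − 1] = 64.49 / 21.79 = 2.959 mg/L.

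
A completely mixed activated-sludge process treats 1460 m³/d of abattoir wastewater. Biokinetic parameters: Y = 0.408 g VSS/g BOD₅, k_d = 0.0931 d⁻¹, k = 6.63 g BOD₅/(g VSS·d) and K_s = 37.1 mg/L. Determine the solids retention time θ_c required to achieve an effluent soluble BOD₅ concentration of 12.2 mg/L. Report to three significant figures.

Specific growth rate at S = 12.2 mg/L: μ = YkS/(K_s+S) = 0.408·6.63·12.2/(37.1+12.2) = 0.6694 d⁻¹.
Then 1/θ_c = μ − k_d = 0.6694 − 0.0931 = 0.5763 d⁻¹, giving θ_c = 1.735 d.

θ_c ≈ 1.74 d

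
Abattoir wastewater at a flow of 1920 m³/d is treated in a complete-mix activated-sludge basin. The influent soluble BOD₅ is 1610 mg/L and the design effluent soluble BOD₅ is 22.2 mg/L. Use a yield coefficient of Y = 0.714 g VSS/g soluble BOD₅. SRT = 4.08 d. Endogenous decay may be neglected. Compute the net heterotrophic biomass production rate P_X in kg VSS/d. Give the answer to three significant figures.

P_X ≈ 2180 kg VSS/d

No decay correction is needed, so Y_obs = Y = 0.714.
Mass of soluble BOD₅ removed per day: Q(S₀ − S) = 1920 × 1588 g/m³ = 3049 kg/d.
P_X = Y_obs · Q(S₀ − S) = 0.7140 × 3049 = 2177 kg VSS/d.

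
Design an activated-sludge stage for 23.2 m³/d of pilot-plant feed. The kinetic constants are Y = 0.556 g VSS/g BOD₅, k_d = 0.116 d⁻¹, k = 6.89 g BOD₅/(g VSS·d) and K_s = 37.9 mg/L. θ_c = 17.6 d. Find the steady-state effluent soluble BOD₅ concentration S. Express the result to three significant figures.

Effluent substrate depends only on kinetics and SRT: S = K_s(1 + k_d θ_c) / [θ_c(Yk − k_d) − 1] = 37.9 × (1 + 0.116 × 17.6) / [17.6 × (0.556 × 6.89 − 0.116) − 1] = 115.3 / 64.38 = 1.791 mg/L.

S ≈ 1.79 mg/L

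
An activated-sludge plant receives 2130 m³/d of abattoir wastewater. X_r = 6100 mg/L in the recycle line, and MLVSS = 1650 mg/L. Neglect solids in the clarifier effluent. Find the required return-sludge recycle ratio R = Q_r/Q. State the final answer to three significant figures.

Mass balance around the secondary clarifier (neglecting effluent solids): R = X / (X_r − X) = 1650 / (6100 − 1650) = 0.3708.

R ≈ 0.371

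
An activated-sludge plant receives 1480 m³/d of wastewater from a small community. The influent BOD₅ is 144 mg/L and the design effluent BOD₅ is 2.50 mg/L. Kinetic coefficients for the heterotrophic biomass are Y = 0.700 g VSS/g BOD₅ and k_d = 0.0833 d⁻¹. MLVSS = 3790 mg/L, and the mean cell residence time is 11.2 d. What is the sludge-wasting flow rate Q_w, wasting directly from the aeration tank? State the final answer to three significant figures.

From the SRT design equation V = Y Q (S₀−S) θ_c / [X (1 + k_d θ_c)] = 0.700 × 1480 × (144 − 2.50) × 11.2 / [3790 × (1 + 0.0833 × 11.2)] = 1.64×10^6 / 7326 = 224.1 m³.
Wasting from the aeration tank: Q_w = V / θ_c = 224.1 / 11.2 = 20.01 m³/d.

Q_w ≈ 20.0 m³/d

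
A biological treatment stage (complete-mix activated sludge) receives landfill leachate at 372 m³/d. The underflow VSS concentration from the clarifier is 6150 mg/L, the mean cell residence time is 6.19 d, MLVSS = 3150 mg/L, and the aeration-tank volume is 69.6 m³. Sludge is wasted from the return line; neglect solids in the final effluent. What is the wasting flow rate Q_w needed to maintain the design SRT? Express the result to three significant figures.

Q_w ≈ 5.76 m³/d

Wasting from the return line (neglecting effluent solids): Q_w = V·X / (θ_c·X_r) = 69.60 × 3150 / (6.19 × 6150) = 5.759 m³/d.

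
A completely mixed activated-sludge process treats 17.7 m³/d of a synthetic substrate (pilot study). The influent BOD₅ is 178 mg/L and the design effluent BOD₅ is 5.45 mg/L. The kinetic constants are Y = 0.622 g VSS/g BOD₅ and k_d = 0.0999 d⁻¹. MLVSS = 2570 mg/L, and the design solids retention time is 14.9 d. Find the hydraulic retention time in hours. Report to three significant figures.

Rearranging the biomass balance for a CMAS with decay, V = Y·Q·ΔS·θ_c / [X·(1+k_d θ_c)] = 0.622 × 17.7 × (178 − 5.45) × 14.9 / [2570 × (1 + 0.0999 × 14.9)] = 2.83×10^4 / 6395 = 4.426 m³.
Hydraulic retention time τ = V/Q = 4.426 / 17.7 = 0.2500 d = 6.001 h.

τ ≈ 6.00 h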